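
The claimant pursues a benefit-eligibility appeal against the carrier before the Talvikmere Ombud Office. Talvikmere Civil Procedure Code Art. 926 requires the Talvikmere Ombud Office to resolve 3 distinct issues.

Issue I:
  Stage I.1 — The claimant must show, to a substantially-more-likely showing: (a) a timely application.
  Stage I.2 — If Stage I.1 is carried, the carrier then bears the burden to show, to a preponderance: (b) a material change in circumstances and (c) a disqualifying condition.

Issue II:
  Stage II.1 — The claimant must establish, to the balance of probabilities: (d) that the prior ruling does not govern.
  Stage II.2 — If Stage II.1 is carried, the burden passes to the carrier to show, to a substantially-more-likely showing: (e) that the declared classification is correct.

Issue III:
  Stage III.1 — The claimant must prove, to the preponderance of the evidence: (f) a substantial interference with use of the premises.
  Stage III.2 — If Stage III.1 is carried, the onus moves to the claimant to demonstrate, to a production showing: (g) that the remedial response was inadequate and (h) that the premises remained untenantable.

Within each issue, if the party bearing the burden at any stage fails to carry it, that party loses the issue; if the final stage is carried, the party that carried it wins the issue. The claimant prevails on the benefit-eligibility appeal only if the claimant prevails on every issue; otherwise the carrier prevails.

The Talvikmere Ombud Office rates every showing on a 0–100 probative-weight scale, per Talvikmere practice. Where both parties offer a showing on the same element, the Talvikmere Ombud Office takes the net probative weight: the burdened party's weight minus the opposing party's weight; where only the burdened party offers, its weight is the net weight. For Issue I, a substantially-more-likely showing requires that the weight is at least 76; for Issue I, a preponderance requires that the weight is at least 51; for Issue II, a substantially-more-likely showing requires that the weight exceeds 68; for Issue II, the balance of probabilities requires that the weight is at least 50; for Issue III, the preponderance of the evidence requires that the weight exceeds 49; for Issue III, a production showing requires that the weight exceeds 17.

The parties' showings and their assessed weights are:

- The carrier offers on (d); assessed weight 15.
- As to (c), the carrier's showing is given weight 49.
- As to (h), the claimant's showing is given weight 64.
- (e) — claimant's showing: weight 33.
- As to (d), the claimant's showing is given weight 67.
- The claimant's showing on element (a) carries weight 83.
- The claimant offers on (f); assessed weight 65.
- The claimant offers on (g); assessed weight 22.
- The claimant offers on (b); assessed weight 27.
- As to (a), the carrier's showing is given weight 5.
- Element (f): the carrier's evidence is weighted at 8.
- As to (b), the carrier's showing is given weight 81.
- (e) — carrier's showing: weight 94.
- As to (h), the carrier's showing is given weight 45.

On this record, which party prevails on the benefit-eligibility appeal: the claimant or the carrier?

— Issue I —
At Stage I.1 the claimant must meet a substantially-more-likely showing (weight is at least 76): on (a) the weight is 83 less the opposing 5 gives net 78, which does reach 76, so (a) meets the standard.
  The claimant carries Stage I.1; the carrier now bears the burden.
At Stage I.2 the carrier must meet a preponderance (weight is at least 51): on (b) the weight is 81 less the opposing 27 gives net 54, which does reach 51, so (b) meets the standard; on (c) the weight is 49, which does not reach 51, so (c) does not meet the standard.
  Not every element is met, so the carrier fails to carry Stage I.2.
The claimant prevails on this issue.
— Issue II —
At Stage II.1 the claimant must meet the balance of probabilities (weight is at least 50): on (d) the weight is 67 less the opposing 15 gives net 52, ≥ 50, so (d) meets the standard.
  All elements met. The burden passes to the carrier.
At Stage II.2 the carrier must meet a substantially-more-likely showing (weight exceeds 68): on (e) the weight is 94 less the opposing 33 gives net 61, ≤ 68, so (e) does not meet the standard.
  Not every element is met, so the carrier fails to carry Stage II.2.
So the claimant prevails on this issue.
— Issue III —
At Stage III.1 the claimant must meet the preponderance of the evidence (weight exceeds 49): on (f) the weight is 65 less the opposing 8 gives net 57, which does exceed 49, so (f) meets the standard.
  All elements met. The claimant retains the burden for Stage III.2.
At Stage III.2 the claimant must meet a production showing (weight exceeds 17): on (g) the weight is 22, which does exceed 17, so (g) meets the standard; on (h) the weight is 64 less the opposing 45 gives net 19, > 17, so (h) meets the standard.
  The claimant carries the last stage.
With every stage satisfied, the claimant prevails on this issue.
Per-issue: Issue I → claimant; Issue II → claimant; Issue III → claimant. The claimant must prevail on every issue; overall, the claimant prevails.

claimant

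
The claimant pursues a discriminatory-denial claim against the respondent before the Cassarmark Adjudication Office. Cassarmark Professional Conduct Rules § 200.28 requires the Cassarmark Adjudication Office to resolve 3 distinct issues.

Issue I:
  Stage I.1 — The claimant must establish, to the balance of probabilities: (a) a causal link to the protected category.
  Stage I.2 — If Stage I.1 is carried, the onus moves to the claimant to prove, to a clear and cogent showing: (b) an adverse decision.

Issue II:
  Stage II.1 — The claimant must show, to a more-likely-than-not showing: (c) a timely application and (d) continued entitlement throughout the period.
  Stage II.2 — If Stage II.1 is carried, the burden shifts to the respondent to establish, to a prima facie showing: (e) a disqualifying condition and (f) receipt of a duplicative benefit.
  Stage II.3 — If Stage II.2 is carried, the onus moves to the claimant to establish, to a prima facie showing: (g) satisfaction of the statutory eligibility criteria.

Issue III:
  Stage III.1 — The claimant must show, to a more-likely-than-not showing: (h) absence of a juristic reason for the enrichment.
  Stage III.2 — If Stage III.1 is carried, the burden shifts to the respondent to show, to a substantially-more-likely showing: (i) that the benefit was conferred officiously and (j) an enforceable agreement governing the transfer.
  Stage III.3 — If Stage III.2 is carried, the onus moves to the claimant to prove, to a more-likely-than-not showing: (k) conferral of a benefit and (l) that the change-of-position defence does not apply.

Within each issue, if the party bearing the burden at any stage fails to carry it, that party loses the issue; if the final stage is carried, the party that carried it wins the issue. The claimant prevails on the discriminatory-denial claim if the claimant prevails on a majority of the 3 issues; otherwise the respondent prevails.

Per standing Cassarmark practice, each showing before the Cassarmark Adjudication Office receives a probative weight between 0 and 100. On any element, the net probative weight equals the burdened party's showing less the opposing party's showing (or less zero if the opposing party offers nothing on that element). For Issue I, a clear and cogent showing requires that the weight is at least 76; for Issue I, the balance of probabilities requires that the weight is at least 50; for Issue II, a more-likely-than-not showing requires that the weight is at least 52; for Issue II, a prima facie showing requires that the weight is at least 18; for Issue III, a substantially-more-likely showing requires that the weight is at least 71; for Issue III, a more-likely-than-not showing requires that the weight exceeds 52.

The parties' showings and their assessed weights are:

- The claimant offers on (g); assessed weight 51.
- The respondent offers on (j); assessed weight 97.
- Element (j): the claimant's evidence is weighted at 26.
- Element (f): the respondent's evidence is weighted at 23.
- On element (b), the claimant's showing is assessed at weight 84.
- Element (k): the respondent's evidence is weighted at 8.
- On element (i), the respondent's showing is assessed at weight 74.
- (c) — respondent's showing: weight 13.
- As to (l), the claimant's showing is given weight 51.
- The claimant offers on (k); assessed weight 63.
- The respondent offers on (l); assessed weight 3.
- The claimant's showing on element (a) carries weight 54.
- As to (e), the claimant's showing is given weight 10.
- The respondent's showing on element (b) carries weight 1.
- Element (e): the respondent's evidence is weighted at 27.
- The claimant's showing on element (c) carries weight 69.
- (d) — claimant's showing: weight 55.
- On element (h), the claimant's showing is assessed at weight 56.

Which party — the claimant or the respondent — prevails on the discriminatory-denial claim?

claimant

— Issue I —
Stage I.1 (claimant, the balance of probabilities, weight is at least 50): (a) 54 ≥ 50 — meets.
  Stage I.1 is satisfied; the claimant continues to bear the burden.
Stage I.2 (claimant, a clear and cogent showing, weight is at least 76): (b) net 84−1=83 ≥ 76 — meets.
  The claimant carries the last stage.
All stages carried — the claimant prevails on this issue.
— Issue II —
At Stage II.1 the claimant must meet a more-likely-than-not showing (weight is at least 52): on (c) the weight is 69 less the opposing 13 gives net 56, ≥ 52, so (c) meets the standard; on (d) the weight is 55, ≥ 52, so (d) meets the standard.
  All elements met. The burden passes to the respondent.
At Stage II.2 the respondent must meet a prima facie showing (weight is at least 18): on (e) the weight is 27 less the opposing 10 gives net 17, which does not reach 18, so (e) does not meet the standard; on (f) the weight is 23, which does reach 18, so (f) meets the standard.
  Stage II.2 not carried; the respondent fails its burden.
The analysis ends at Stage II.2; the claimant prevails on this issue.
— Issue III —
At Stage III.1 the claimant must meet a more-likely-than-not showing (weight exceeds 52): on (h) the weight is 56, > 52, so (h) meets the standard.
  Stage III.1 carried; the burden shifts to the respondent.
At Stage III.2 the respondent must meet a substantially-more-likely showing (weight is at least 71): on (i) the weight is 74, which does reach 71, so (i) meets the standard; on (j) the weight is 97 less the opposing 26 gives net 71, ≥ 71, so (j) meets the standard.
  Stage III.2 is satisfied; the onus moves to the claimant.
At Stage III.3 the claimant must meet a more-likely-than-not showing (weight exceeds 52): on (k) the weight is 63 less the opposing 8 gives net 55, which does exceed 52, so (k) meets the standard; on (l) the weight is 51 less the opposing 3 gives net 48, ≤ 52, so (l) does not meet the standard.
  The claimant does not carry Stage III.3.
The respondent prevails on this issue.
Per-issue: Issue I → claimant; Issue II → claimant; Issue III → respondent. The claimant must prevail on a majority of issues; overall, the claimant prevails.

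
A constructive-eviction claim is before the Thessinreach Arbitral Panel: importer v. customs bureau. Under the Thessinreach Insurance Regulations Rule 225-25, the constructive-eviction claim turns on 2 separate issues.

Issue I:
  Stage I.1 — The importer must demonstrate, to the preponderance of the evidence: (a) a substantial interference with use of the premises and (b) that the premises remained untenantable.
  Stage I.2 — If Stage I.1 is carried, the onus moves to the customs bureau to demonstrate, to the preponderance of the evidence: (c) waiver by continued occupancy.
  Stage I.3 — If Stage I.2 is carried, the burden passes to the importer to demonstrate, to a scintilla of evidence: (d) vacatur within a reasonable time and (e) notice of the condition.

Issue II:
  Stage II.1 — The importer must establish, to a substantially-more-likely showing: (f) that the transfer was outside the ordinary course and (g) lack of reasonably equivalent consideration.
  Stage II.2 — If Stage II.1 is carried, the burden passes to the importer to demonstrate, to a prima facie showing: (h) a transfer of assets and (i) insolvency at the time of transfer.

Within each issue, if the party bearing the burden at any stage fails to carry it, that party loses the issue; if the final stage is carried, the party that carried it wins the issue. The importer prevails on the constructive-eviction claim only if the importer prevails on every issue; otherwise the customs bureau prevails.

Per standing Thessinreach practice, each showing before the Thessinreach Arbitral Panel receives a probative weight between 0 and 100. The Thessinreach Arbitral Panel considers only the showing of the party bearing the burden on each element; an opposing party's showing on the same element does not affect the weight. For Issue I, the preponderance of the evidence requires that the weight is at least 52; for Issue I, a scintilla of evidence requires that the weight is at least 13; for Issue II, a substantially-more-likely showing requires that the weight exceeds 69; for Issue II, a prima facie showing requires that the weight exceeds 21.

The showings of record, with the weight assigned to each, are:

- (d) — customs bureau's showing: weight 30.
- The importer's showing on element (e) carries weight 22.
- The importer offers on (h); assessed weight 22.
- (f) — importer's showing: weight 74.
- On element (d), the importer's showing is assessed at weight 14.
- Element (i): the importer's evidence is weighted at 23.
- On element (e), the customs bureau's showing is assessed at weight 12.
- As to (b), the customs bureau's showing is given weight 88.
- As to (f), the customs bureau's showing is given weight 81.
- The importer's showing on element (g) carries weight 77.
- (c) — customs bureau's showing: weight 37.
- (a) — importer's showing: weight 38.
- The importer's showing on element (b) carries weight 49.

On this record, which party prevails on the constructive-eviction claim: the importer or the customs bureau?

— Issue I —
At Stage I.1 the importer must meet the preponderance of the evidence (weight is at least 52): on (a) the weight is 38, < 52, so (a) does not meet the standard; on (b) the weight is 49 (the customs bureau's 88 is given no effect), < 52, so (b) does not meet the standard.
  The importer does not carry Stage I.1.
So the customs bureau prevails on this issue.
— Issue II —
Stage II.1 — burden on importer; standard: a substantially-more-likely showing (weight exceeds 69).
    (f): 74 (customs bureau's 81 disregarded) > 69 [met]
    (g): 77 > 69 [met]
  Stage II.1 is satisfied; the importer continues to bear the burden.
Stage II.2 — burden on importer; standard: a prima facie showing (weight exceeds 21).
    (h): 22 > 21 [met]
    (i): 23 > 21 [met]
  All elements met at the final stage.
All stages carried — the importer prevails on this issue.
Per-issue: Issue I → customs bureau; Issue II → importer. The importer must prevail on every issue; overall, the customs bureau prevails.

customs bureau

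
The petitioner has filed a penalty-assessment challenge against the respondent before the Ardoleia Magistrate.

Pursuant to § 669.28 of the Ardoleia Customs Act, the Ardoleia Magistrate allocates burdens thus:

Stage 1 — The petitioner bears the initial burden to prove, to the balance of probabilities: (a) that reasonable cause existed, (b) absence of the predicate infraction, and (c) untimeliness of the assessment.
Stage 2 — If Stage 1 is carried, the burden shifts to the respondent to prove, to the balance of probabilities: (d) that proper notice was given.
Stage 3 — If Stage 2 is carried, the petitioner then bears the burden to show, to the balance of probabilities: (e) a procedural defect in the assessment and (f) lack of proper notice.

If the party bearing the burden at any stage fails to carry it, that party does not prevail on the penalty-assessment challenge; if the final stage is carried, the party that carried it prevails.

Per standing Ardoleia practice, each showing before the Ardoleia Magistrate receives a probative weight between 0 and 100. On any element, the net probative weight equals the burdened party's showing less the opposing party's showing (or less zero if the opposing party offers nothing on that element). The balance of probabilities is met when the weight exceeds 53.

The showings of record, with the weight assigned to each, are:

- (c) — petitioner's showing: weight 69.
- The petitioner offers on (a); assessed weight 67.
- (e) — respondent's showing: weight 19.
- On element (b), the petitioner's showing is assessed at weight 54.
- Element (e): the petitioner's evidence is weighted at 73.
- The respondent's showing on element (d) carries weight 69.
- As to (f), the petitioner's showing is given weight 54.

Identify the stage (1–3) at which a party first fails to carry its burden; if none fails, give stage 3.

stage 3

At Stage 1 the petitioner must meet the balance of probabilities (weight exceeds 53): on (a) the weight is 67, > 53, so (a) meets the standard; on (b) the weight is 54, > 53, so (b) meets the standard; on (c) the weight is 69, > 53, so (c) meets the standard.
  The petitioner carries Stage 1; the respondent now bears the burden.
At Stage 2 the respondent must meet the balance of probabilities (weight exceeds 53): on (d) the weight is 69, > 53, so (d) meets the standard.
  The respondent carries Stage 2; the petitioner now bears the burden.
At Stage 3 the petitioner must meet the balance of probabilities (weight exceeds 53): on (e) the weight is 73 less the opposing 19 gives net 54, which does exceed 53, so (e) meets the standard; on (f) the weight is 54, which does exceed 53, so (f) meets the standard.
  All elements met at the final stage.
All stages carried — the petitioner prevails.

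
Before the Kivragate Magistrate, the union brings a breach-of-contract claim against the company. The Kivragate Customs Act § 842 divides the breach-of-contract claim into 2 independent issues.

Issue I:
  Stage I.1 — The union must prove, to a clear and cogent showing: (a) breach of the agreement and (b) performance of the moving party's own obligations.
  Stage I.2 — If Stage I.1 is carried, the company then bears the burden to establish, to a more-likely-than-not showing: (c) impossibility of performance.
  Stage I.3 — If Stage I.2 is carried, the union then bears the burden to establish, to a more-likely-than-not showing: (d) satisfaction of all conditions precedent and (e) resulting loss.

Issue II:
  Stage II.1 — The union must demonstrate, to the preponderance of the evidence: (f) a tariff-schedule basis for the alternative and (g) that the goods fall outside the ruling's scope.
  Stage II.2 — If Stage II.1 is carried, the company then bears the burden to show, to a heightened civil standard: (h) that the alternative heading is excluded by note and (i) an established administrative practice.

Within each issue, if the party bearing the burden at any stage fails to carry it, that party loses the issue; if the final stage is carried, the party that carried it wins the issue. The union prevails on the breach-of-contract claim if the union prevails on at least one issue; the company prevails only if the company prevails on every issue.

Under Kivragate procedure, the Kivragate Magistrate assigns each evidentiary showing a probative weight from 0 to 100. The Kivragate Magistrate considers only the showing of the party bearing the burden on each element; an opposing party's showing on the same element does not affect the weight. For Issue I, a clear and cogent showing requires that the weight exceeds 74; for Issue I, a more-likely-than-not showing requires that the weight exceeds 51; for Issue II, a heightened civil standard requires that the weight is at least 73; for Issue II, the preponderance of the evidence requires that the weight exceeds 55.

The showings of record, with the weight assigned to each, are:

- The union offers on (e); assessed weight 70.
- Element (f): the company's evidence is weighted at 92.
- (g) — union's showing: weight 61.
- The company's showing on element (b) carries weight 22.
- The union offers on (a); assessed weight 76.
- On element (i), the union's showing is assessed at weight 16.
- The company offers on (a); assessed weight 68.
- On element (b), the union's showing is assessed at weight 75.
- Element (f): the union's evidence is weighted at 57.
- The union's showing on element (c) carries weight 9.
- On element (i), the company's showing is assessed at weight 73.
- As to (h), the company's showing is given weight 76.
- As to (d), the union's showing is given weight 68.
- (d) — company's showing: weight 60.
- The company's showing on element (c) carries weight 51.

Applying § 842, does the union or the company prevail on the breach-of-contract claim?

union

— Issue I —
Stage I.1 — burden on union; standard: a clear and cogent showing (weight exceeds 74).
    (a): 76 (company's 68 disregarded) > 74 [met]
    (b): 75 (company's 22 disregarded) > 74 [met]
  The union carries Stage I.1; the company now bears the burden.
Stage I.2 — burden on company; standard: a more-likely-than-not showing (weight exceeds 51).
    (c): 51 (union's 9 disregarded) ≤ 51 [not met]
  Not every element is met, so the company fails to carry Stage I.2.
The union prevails on this issue.
— Issue II —
Stage II.1 (union, the preponderance of the evidence, weight exceeds 55): (f) 57 (company's 92 disregarded) > 55 — meets; (g) 61 > 55 — meets.
  The union carries Stage II.1; the company now bears the burden.
Stage II.2 (company, a heightened civil standard, weight is at least 73): (h) 76 ≥ 73 — meets; (i) 73 (union's 16 disregarded) ≥ 73 — meets.
  Stage II.2 carried; the final stage is satisfied.
All stages carried — the company prevails on this issue.
Per-issue: Issue I → union; Issue II → company. The union must prevail on at least one issue; overall, the union prevails.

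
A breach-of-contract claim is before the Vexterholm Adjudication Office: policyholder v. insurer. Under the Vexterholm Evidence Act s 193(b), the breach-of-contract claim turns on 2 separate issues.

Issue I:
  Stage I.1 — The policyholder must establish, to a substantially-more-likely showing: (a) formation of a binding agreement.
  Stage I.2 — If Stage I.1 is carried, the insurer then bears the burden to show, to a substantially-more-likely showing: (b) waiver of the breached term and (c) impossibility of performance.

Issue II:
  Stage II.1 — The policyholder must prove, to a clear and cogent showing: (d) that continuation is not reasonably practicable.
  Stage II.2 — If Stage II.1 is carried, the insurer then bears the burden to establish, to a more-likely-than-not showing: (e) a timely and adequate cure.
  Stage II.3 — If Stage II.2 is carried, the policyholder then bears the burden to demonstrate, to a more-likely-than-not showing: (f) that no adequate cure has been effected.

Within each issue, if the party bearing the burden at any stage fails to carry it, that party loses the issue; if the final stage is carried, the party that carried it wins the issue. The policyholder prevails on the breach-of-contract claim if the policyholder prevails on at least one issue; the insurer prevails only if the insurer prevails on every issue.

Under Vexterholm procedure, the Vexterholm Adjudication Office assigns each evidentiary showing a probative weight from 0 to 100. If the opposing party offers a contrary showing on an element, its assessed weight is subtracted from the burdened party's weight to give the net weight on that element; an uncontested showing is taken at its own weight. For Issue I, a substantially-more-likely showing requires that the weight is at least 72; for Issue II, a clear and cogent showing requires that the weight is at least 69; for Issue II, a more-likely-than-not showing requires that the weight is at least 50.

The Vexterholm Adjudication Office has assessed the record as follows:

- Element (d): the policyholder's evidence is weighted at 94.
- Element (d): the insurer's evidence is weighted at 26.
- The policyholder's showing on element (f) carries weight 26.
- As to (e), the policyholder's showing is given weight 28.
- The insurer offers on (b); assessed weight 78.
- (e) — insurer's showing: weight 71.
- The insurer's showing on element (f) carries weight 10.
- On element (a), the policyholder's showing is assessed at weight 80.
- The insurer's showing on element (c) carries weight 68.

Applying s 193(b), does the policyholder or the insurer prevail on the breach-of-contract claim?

policyholder

— Issue I —
At Stage I.1 the policyholder must meet a substantially-more-likely showing (weight is at least 72): on (a) the weight is 80, ≥ 72, so (a) meets the standard.
  Stage I.1 is satisfied; the onus moves to the insurer.
At Stage I.2 the insurer must meet a substantially-more-likely showing (weight is at least 72): on (b) the weight is 78, which does reach 72, so (b) meets the standard; on (c) the weight is 68, < 72, so (c) does not meet the standard.
  Not every element is met, so the insurer fails to carry Stage I.2.
The policyholder prevails on this issue.
— Issue II —
Stage II.1 — burden on policyholder; standard: a clear and cogent showing (weight is at least 69).
    (d): 94 − 26 = 68 < 69 [not met]
  The policyholder does not carry Stage II.1.
The analysis ends at Stage II.1; the insurer prevails on this issue.
Per-issue: Issue I → policyholder; Issue II → insurer. The policyholder must prevail on at least one issue; overall, the policyholder prevails.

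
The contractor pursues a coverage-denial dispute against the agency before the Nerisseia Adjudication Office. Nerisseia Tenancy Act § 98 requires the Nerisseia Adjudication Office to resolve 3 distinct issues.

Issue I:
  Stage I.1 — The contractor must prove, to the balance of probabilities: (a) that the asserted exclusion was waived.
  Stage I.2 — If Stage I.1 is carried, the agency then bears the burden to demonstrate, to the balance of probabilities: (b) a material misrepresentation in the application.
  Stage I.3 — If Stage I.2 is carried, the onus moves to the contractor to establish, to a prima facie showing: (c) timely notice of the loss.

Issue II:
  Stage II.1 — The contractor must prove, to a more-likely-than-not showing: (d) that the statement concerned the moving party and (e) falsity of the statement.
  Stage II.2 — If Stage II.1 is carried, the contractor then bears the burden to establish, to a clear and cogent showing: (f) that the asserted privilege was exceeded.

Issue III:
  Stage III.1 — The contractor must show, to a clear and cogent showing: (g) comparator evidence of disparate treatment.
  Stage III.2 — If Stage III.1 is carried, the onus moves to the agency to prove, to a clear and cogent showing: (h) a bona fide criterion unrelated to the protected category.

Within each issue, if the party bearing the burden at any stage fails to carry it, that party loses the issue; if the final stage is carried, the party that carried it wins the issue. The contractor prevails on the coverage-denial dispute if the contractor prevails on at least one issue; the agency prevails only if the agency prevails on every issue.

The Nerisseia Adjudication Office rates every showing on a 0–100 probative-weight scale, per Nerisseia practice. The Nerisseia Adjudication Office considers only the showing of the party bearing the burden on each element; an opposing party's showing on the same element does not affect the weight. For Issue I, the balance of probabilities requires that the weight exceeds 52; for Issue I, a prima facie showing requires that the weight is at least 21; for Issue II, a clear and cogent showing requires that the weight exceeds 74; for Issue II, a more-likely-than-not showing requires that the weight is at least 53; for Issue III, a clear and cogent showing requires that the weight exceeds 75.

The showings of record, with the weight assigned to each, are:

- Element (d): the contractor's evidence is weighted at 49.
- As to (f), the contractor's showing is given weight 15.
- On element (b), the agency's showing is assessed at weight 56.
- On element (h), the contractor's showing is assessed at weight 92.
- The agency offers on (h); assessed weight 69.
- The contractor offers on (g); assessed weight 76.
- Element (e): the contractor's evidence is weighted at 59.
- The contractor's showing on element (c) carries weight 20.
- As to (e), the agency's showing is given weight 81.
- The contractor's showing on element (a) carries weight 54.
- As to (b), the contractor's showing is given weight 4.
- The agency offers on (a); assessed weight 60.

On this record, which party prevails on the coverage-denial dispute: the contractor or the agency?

contractor

— Issue I —
Stage I.1 (contractor, the balance of probabilities, weight exceeds 52): (a) 54 (agency's 60 disregarded) > 52 — meets.
  Stage I.1 carried; the burden shifts to the agency.
Stage I.2 (agency, the balance of probabilities, weight exceeds 52): (b) 56 (contractor's 4 disregarded) > 52 — meets.
  The agency carries Stage I.2; the contractor now bears the burden.
Stage I.3 (contractor, a prima facie showing, weight is at least 21): (c) 20 < 21 — fails.
  Stage I.3 not carried; the contractor fails its burden.
The agency prevails on this issue.
— Issue II —
Stage II.1 — burden on contractor; standard: a more-likely-than-not showing (weight is at least 53).
    (d): 49 < 53 [not met]
    (e): 59 (agency's 81 disregarded) ≥ 53 [met]
  Stage II.1 not carried; the contractor fails its burden.
The agency prevails on this issue.
— Issue III —
Stage III.1 — burden on contractor; standard: a clear and cogent showing (weight exceeds 75).
    (g): 76 > 75 [met]
  The contractor carries Stage III.1; the agency now bears the burden.
Stage III.2 — burden on agency; standard: a clear and cogent showing (weight exceeds 75).
    (h): 69 (contractor's 92 disregarded) ≤ 75 [not met]
  Stage III.2 not carried; the agency fails its burden.
So the contractor prevails on this issue.
Per-issue: Issue I → agency; Issue II → agency; Issue III → contractor. The contractor must prevail on at least one issue; overall, the contractor prevails.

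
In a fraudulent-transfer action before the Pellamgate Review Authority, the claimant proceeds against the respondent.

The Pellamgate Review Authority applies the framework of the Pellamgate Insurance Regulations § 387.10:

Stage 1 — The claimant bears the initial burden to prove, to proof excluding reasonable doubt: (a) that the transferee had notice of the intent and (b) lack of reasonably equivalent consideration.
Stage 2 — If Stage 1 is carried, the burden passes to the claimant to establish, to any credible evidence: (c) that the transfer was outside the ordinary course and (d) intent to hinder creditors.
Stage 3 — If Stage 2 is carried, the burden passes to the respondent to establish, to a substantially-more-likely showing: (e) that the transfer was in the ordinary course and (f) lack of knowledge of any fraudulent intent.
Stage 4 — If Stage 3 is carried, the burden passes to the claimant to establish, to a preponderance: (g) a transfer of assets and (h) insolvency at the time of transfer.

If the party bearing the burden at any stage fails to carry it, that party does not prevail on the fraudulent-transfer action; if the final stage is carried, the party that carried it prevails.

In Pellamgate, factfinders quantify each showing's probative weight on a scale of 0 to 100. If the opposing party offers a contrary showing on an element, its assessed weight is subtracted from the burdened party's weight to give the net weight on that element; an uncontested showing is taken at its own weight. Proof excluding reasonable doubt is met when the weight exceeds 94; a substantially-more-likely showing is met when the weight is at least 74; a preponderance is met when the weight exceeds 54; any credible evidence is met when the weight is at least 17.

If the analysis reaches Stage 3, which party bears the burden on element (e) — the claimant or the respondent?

Stage 3's rule assigns the burden to the respondent (to a substantially-more-likely showing).

respondent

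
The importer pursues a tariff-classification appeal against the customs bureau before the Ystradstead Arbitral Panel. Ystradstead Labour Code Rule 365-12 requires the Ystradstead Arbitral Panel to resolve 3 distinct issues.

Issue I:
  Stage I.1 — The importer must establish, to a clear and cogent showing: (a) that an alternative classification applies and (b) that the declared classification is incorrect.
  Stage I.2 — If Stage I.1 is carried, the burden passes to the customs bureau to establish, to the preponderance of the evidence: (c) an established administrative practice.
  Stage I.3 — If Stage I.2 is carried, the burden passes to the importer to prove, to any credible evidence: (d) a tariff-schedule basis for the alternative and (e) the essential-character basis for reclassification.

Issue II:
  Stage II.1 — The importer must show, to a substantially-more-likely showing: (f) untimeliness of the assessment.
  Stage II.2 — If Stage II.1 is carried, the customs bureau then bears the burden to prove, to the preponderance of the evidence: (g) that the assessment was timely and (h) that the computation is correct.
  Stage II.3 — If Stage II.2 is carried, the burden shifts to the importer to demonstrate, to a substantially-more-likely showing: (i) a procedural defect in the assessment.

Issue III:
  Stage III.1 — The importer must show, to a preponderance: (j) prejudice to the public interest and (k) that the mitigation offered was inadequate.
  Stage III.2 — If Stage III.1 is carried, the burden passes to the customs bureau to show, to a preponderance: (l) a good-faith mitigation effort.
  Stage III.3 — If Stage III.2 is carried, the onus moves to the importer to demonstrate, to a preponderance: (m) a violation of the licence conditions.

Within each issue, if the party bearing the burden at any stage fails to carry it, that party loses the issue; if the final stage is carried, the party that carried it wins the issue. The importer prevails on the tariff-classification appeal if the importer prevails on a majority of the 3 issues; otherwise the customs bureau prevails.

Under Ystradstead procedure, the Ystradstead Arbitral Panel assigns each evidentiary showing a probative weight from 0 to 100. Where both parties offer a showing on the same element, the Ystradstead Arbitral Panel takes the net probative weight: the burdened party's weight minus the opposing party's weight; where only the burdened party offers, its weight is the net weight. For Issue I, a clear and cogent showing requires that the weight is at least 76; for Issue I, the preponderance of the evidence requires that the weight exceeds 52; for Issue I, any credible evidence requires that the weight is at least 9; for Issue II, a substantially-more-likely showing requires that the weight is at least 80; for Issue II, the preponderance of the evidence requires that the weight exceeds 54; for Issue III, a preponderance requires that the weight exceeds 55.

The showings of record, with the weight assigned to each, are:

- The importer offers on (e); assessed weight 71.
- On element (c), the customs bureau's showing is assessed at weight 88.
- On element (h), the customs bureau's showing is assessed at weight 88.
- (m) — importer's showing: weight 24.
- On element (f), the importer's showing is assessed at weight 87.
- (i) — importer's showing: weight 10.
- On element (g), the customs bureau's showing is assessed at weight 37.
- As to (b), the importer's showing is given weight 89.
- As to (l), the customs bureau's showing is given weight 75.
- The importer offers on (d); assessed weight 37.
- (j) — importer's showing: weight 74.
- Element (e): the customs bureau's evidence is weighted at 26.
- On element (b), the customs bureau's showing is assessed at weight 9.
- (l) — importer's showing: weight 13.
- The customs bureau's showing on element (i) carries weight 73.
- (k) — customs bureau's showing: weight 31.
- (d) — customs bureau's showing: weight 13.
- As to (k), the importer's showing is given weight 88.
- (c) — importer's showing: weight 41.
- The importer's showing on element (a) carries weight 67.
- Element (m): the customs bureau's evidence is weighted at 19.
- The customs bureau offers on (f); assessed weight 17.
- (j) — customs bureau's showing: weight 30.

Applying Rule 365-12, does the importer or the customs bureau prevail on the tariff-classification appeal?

— Issue I —
At Stage I.1 the importer must meet a clear and cogent showing (weight is at least 76): on (a) the weight is 67, < 76, so (a) does not meet the standard; on (b) the weight is 89 less the opposing 9 gives net 80, which does reach 76, so (b) meets the standard.
  Not every element is met, so the importer fails to carry Stage I.1.
So the customs bureau prevails on this issue.
— Issue II —
At Stage II.1 the importer must meet a substantially-more-likely showing (weight is at least 80): on (f) the weight is 87 less the opposing 17 gives net 70, < 80, so (f) does not meet the standard.
  The importer does not carry Stage II.1.
The customs bureau prevails on this issue.
— Issue III —
Stage III.1 — burden on importer; standard: a preponderance (weight exceeds 55).
    (j): 74 − 30 = 44 ≤ 55 [not met]
    (k): 88 − 31 = 57 > 55 [met]
  The importer does not carry Stage III.1.
The analysis ends at Stage III.1; the customs bureau prevails on this issue.
Per-issue: Issue I → customs bureau; Issue II → customs bureau; Issue III → customs bureau. The importer must prevail on a majority of issues; overall, the customs bureau prevails.

customs bureau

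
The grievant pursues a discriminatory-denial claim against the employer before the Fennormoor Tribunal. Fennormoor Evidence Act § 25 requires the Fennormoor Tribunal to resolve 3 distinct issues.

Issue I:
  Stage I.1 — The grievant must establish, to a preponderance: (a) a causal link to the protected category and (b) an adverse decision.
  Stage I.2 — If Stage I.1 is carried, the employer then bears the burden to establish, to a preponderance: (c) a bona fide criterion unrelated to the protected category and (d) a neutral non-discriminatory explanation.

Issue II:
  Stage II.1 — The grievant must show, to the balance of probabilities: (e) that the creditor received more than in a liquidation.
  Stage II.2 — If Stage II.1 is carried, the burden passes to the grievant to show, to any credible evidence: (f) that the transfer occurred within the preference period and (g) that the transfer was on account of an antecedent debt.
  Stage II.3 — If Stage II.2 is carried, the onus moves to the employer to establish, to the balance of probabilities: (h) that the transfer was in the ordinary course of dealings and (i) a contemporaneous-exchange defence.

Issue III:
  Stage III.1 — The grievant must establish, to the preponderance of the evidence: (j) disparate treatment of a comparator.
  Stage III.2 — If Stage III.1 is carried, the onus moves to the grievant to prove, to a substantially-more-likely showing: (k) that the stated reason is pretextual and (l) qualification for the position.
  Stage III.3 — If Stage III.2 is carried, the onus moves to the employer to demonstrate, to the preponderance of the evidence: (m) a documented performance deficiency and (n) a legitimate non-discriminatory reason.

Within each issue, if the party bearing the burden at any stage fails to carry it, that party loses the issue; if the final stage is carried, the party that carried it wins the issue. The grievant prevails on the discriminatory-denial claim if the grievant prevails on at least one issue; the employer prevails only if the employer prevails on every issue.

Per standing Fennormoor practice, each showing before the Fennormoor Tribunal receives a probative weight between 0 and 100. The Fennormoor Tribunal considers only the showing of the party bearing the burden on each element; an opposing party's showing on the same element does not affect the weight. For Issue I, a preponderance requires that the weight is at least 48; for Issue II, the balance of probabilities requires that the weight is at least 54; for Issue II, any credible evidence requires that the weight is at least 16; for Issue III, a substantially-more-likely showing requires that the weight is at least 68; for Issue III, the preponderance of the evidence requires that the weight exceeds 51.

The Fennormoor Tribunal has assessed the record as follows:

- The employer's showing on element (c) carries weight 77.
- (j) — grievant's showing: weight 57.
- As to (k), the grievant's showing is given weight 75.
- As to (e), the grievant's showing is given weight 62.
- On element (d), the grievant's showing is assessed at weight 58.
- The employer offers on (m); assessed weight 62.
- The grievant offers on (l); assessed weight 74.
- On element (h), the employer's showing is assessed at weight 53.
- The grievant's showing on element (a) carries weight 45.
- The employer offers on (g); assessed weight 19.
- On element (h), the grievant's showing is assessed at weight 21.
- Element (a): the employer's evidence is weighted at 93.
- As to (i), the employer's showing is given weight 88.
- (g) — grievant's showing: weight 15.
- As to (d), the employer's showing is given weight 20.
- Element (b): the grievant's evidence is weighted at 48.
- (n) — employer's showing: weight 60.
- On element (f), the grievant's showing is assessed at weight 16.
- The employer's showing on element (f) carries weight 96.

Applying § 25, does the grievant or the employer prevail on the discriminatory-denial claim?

employer

— Issue I —
At Stage I.1 the grievant must meet a preponderance (weight is at least 48): on (a) the weight is 45 (the employer's 93 is given no effect), which does not reach 48, so (a) does not meet the standard; on (b) the weight is 48, which does reach 48, so (b) meets the standard.
  Stage I.1 not carried; the grievant fails its burden.
The analysis ends at Stage I.1; the employer prevails on this issue.
— Issue II —
Stage II.1 — burden on grievant; standard: the balance of probabilities (weight is at least 54).
    (e): 62 ≥ 54 [met]
  All elements met. The grievant retains the burden for Stage II.2.
Stage II.2 — burden on grievant; standard: any credible evidence (weight is at least 16).
    (f): 16 (employer's 96 disregarded) ≥ 16 [met]
    (g): 15 (employer's 19 disregarded) < 16 [not met]
  Stage II.2 not carried; the grievant fails its burden.
The analysis ends at Stage II.2; the employer prevails on this issue.
— Issue III —
Stage III.1 — burden on grievant; standard: the preponderance of the evidence (weight exceeds 51).
    (j): 57 > 51 [met]
  Stage III.1 is satisfied; the grievant continues to bear the burden.
Stage III.2 — burden on grievant; standard: a substantially-more-likely showing (weight is at least 68).
    (k): 75 ≥ 68 [met]
    (l): 74 ≥ 68 [met]
  Stage III.2 is satisfied; the onus moves to the employer.
Stage III.3 — burden on employer; standard: the preponderance of the evidence (weight exceeds 51).
    (m): 62 > 51 [met]
    (n): 60 > 51 [met]
  The employer carries the last stage.
Every stage carried; the employer prevails on this issue.
Per-issue: Issue I → employer; Issue II → employer; Issue III → employer. The grievant must prevail on at least one issue; overall, the employer prevails.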